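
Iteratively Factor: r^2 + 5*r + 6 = (r + 2)*(r + 3)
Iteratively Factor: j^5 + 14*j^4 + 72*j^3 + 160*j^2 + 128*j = (j + 2)*(j^4 + 12*j^3 + 48*j^2 + 64*j) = (j + 2)*(j + 4)*(j^3 + 8*j^2 + 16*j) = (j + 2)*(j + 4)^2*(j^2 + 4*j) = (j + 2)*(j + 4)^3*(j)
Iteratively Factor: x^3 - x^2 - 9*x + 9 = (x - 3)*(x^2 + 2*x - 3) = (x - 3)*(x + 3)*(x - 1)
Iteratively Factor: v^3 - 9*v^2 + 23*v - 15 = (v - 5)*(v^2 - 4*v + 3) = (v - 5)*(v - 1)*(v - 3)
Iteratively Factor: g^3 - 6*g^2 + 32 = (g - 4)*(g^2 - 2*g - 8) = (g - 4)^2*(g + 2)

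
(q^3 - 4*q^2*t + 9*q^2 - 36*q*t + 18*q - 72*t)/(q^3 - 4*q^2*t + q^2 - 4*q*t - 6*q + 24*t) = (q + 6)/(q - 2)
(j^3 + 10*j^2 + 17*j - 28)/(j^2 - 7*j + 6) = (j^2 + 11*j + 28)/(j - 6)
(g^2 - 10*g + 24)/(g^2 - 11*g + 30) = (g - 4)/(g - 5)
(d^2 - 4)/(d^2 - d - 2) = (d + 2)/(d + 1)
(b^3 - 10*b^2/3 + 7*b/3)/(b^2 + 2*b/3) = (3*b^2 - 10*b + 7)/(3*b + 2)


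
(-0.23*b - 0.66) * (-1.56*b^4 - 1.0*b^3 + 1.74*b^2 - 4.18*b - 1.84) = 0.3588*b^5 + 1.2596*b^4 + 0.2598*b^3 - 0.187*b^2 + 3.182*b + 1.2144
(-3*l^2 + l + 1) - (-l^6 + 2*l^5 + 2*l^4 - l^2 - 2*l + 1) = l^6 - 2*l^5 - 2*l^4 - 2*l^2 + 3*l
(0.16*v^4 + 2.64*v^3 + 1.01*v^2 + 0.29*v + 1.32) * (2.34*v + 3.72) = 0.3744*v^5 + 6.7728*v^4 + 12.1842*v^3 + 4.4358*v^2 + 4.1676*v + 4.9104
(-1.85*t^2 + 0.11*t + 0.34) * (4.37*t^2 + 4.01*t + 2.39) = -8.0845*t^4 - 6.9378*t^3 - 2.4946*t^2 + 1.6263*t + 0.8126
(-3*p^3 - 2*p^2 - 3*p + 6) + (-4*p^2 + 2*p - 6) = -3*p^3 - 6*p^2 - p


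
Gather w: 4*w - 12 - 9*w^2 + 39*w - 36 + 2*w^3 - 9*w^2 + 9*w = 2*w^3 - 18*w^2 + 52*w - 48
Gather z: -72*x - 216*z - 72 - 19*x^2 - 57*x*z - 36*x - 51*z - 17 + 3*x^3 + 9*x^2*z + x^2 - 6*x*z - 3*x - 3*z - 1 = 3*x^3 - 18*x^2 - 111*x + z*(9*x^2 - 63*x - 270) - 90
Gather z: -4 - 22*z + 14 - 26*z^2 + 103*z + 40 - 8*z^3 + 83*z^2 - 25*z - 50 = -8*z^3 + 57*z^2 + 56*z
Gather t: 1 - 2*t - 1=-2*t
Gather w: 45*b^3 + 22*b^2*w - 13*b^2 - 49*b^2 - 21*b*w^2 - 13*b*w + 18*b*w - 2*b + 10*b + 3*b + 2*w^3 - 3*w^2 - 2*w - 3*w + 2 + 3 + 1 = 45*b^3 - 62*b^2 + 11*b + 2*w^3 + w^2*(-21*b - 3) + w*(22*b^2 + 5*b - 5) + 6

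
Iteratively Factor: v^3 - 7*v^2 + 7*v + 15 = (v - 5)*(v^2 - 2*v - 3) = (v - 5)*(v - 3)*(v + 1)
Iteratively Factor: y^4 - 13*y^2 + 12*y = (y - 1)*(y^3 + y^2 - 12*y) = (y - 3)*(y - 1)*(y^2 + 4*y) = y*(y - 3)*(y - 1)*(y + 4)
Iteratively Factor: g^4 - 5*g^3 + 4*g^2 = (g)*(g^3 - 5*g^2 + 4*g) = g^2*(g^2 - 5*g + 4) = g^2*(g - 4)*(g - 1)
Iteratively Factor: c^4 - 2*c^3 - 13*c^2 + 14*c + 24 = (c - 2)*(c^3 - 13*c - 12) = (c - 2)*(c + 3)*(c^2 - 3*c - 4) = (c - 4)*(c - 2)*(c + 3)*(c + 1)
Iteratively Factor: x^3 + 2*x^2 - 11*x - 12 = (x - 3)*(x^2 + 5*x + 4) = (x - 3)*(x + 1)*(x + 4)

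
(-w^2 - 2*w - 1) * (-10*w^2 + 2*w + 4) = 10*w^4 + 18*w^3 + 2*w^2 - 10*w - 4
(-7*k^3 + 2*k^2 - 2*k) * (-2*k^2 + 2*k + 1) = 14*k^5 - 18*k^4 + k^3 - 2*k^2 - 2*k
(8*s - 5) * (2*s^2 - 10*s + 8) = 16*s^3 - 90*s^2 + 114*s - 40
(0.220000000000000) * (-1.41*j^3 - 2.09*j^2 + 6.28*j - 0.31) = -0.3102*j^3 - 0.4598*j^2 + 1.3816*j - 0.0682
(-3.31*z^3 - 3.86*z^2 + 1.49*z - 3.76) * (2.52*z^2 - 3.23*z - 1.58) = -8.3412*z^5 + 0.9641*z^4 + 21.4524*z^3 - 8.1891*z^2 + 9.7906*z + 5.9408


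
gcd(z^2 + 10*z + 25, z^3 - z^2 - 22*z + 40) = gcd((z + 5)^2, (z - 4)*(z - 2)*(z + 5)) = z + 5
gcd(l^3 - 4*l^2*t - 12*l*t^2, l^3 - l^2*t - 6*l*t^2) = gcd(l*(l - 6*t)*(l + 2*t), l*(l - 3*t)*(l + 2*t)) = l^2 + 2*l*t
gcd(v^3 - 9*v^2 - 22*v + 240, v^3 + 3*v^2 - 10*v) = v + 5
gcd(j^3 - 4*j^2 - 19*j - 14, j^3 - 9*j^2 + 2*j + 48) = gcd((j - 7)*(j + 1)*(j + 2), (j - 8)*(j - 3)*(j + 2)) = j + 2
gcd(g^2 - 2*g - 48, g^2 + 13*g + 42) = g + 6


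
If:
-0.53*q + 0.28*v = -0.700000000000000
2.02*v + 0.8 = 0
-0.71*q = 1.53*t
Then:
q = 1.11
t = -0.52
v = -0.40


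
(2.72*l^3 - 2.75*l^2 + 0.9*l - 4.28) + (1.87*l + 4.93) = 2.72*l^3 - 2.75*l^2 + 2.77*l + 0.649999999999999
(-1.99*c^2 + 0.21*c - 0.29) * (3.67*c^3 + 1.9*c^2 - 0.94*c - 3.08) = -7.3033*c^5 - 3.0103*c^4 + 1.2053*c^3 + 5.3808*c^2 - 0.3742*c + 0.8932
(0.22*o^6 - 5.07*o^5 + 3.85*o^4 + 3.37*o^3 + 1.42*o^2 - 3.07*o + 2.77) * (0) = 0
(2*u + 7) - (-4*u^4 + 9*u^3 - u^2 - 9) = 4*u^4 - 9*u^3 + u^2 + 2*u + 16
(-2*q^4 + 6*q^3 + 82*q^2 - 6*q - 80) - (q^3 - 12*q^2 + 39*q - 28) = -2*q^4 + 5*q^3 + 94*q^2 - 45*q - 52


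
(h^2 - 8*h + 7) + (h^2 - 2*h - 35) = 2*h^2 - 10*h - 28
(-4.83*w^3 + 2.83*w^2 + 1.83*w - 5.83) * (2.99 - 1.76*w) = 8.5008*w^4 - 19.4225*w^3 + 5.2409*w^2 + 15.7325*w - 17.4317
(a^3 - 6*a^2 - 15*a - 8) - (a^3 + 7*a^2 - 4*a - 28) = -13*a^2 - 11*a + 20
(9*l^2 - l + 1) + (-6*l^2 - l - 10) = 3*l^2 - 2*l - 9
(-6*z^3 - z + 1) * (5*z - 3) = -30*z^4 + 18*z^3 - 5*z^2 + 8*z - 3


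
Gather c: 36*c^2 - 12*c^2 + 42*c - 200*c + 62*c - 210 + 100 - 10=24*c^2 - 96*c - 120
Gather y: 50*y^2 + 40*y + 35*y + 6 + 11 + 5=50*y^2 + 75*y + 22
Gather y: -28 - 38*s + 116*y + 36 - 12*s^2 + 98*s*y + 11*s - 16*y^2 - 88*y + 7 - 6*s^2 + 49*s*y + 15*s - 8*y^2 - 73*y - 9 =-18*s^2 - 12*s - 24*y^2 + y*(147*s - 45) + 6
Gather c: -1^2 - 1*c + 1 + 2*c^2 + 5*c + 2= 2*c^2 + 4*c + 2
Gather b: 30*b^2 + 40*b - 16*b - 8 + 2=30*b^2 + 24*b - 6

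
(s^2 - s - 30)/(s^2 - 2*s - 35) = (s - 6)/(s - 7)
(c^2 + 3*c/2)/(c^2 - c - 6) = c*(2*c + 3)/(2*(c^2 - c - 6))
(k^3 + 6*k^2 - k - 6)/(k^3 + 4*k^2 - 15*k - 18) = (k - 1)/(k - 3)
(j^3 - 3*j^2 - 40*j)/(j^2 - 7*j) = (j^2 - 3*j - 40)/(j - 7)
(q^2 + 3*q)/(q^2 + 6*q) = (q + 3)/(q + 6)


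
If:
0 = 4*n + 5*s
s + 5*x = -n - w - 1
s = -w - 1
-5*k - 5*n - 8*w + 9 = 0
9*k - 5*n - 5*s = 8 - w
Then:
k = 265/259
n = 270/259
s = -216/259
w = -43/259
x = -54/259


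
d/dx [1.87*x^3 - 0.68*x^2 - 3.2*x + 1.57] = 5.61*x^2 - 1.36*x - 3.2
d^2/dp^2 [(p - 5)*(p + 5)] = 2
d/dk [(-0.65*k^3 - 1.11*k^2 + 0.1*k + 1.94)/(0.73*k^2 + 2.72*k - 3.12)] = (-0.4745*k^4 - 3.536*k^3 + 2.9918*k^2 + 4.094*k - 5.5888)/(0.5329*k^4 + 3.9712*k^3 + 2.8432*k^2 - 16.9728*k + 9.7344)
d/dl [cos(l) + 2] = -sin(l)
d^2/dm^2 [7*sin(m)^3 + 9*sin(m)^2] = -63*sin(m)^3 - 36*sin(m)^2 + 42*sin(m) + 18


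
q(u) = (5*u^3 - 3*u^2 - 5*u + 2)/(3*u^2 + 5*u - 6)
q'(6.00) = 1.56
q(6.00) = 7.15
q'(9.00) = 1.61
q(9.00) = 11.91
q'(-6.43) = 1.15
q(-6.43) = -16.52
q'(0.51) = 2.31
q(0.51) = 0.25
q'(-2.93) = -37.42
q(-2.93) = -26.42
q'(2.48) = 1.39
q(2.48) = 1.91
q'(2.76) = 1.41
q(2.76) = 2.30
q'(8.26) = 1.60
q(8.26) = 10.73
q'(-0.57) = -0.49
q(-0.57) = -0.37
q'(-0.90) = -1.55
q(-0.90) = -0.05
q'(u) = (-6*u - 5)*(5*u^3 - 3*u^2 - 5*u + 2)/(3*u^2 + 5*u - 6)^2 + (15*u^2 - 6*u - 5)/(3*u^2 + 5*u - 6) = (15*u^4 + 50*u^3 - 90*u^2 + 24*u + 20)/(9*u^4 + 30*u^3 - 11*u^2 - 60*u + 36)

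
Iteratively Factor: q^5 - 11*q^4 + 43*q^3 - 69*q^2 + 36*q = (q - 3)*(q^4 - 8*q^3 + 19*q^2 - 12*q) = q*(q - 3)*(q^3 - 8*q^2 + 19*q - 12) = q*(q - 4)*(q - 3)*(q^2 - 4*q + 3) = q*(q - 4)*(q - 3)^2*(q - 1)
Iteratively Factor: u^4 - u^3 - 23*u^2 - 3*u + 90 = (u - 2)*(u^3 + u^2 - 21*u - 45) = (u - 2)*(u + 3)*(u^2 - 2*u - 15) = (u - 2)*(u + 3)^2*(u - 5)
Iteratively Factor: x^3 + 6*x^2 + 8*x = (x + 4)*(x^2 + 2*x) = (x + 2)*(x + 4)*(x)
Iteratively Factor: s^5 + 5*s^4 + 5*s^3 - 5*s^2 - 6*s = (s)*(s^4 + 5*s^3 + 5*s^2 - 5*s - 6) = s*(s + 1)*(s^3 + 4*s^2 + s - 6) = s*(s - 1)*(s + 1)*(s^2 + 5*s + 6) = s*(s - 1)*(s + 1)*(s + 3)*(s + 2)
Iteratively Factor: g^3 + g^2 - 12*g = (g + 4)*(g^2 - 3*g) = (g - 3)*(g + 4)*(g)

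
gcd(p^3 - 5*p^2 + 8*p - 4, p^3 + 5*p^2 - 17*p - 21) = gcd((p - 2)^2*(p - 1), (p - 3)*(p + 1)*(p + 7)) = 1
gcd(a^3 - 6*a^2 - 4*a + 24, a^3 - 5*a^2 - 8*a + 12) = a^2 - 4*a - 12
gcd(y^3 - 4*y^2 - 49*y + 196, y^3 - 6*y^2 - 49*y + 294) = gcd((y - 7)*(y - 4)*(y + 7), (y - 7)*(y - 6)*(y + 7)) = y^2 - 49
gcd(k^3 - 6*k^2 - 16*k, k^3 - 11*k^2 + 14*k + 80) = k^2 - 6*k - 16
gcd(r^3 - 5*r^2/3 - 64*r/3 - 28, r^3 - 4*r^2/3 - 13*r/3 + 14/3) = r + 2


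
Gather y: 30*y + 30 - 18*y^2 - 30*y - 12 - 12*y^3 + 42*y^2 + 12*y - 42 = -12*y^3 + 24*y^2 + 12*y - 24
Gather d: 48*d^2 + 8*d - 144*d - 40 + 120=48*d^2 - 136*d + 80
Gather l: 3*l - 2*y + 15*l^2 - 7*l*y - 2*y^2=15*l^2 + l*(3 - 7*y) - 2*y^2 - 2*y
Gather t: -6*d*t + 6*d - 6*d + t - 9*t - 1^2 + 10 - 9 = t*(-6*d - 8)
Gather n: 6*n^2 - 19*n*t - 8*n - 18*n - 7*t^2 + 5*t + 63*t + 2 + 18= 6*n^2 + n*(-19*t - 26) - 7*t^2 + 68*t + 20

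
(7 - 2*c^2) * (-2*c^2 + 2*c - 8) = 4*c^4 - 4*c^3 + 2*c^2 + 14*c - 56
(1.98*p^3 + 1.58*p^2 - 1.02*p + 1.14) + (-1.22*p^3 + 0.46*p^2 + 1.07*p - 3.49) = 0.76*p^3 + 2.04*p^2 + 0.05*p - 2.35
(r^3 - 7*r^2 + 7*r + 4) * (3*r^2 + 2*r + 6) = 3*r^5 - 19*r^4 + 13*r^3 - 16*r^2 + 50*r + 24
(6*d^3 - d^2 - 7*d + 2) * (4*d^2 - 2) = 24*d^5 - 4*d^4 - 40*d^3 + 10*d^2 + 14*d - 4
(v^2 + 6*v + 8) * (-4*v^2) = -4*v^4 - 24*v^3 - 32*v^2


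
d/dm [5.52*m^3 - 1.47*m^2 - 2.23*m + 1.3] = 16.56*m^2 - 2.94*m - 2.23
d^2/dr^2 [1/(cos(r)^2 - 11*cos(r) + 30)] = (-4*sin(r)^4 + 3*sin(r)^2 - 1485*cos(r)/4 + 33*cos(3*r)/4 + 183)/((cos(r) - 6)^3*(cos(r) - 5)^3)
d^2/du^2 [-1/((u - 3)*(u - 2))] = 2*(-(u - 3)^2 - (u - 3)*(u - 2) - (u - 2)^2)/((u - 3)^3*(u - 2)^3)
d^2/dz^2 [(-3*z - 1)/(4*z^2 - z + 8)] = 2*(-(3*z + 1)*(8*z - 1)^2 + (36*z + 1)*(4*z^2 - z + 8))/(4*z^2 - z + 8)^3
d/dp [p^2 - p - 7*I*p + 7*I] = 2*p - 1 - 7*I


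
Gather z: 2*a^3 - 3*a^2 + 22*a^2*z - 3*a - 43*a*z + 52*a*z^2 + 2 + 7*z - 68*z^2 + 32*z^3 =2*a^3 - 3*a^2 - 3*a + 32*z^3 + z^2*(52*a - 68) + z*(22*a^2 - 43*a + 7) + 2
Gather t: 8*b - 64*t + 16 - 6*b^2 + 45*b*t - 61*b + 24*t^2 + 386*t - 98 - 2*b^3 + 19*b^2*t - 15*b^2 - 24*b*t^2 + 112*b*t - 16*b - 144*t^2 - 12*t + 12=-2*b^3 - 21*b^2 - 69*b + t^2*(-24*b - 120) + t*(19*b^2 + 157*b + 310) - 70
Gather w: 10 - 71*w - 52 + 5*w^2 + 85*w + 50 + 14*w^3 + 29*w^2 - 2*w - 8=14*w^3 + 34*w^2 + 12*w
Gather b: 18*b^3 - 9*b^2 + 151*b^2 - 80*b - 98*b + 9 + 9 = 18*b^3 + 142*b^2 - 178*b + 18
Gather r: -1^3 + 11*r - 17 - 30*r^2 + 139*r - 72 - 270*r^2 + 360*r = -300*r^2 + 510*r - 90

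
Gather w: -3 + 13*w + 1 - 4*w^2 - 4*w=-4*w^2 + 9*w - 2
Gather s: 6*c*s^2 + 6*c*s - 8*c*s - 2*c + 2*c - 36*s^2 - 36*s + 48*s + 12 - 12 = s^2*(6*c - 36) + s*(12 - 2*c)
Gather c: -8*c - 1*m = -8*c - m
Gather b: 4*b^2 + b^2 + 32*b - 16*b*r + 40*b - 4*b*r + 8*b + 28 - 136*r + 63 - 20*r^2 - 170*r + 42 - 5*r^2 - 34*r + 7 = 5*b^2 + b*(80 - 20*r) - 25*r^2 - 340*r + 140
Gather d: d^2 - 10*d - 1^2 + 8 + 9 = d^2 - 10*d + 16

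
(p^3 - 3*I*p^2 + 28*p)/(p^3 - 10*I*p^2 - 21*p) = (p + 4*I)/(p - 3*I)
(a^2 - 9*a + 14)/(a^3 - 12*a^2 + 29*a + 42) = (a - 2)/(a^2 - 5*a - 6)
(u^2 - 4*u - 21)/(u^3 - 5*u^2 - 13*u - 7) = (u + 3)/(u^2 + 2*u + 1)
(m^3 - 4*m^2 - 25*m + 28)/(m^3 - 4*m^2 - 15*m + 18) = (m^2 - 3*m - 28)/(m^2 - 3*m - 18)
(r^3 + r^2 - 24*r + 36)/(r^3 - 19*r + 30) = (r + 6)/(r + 5)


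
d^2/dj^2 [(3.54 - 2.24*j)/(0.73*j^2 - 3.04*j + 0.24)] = (-(1.46*j - 3.04)*(2.24*j - 3.54)*(2.92*j - 6.08) + (9.8112*j - 18.7876)*(0.73*j^2 - 3.04*j + 0.24))/(0.73*j^2 - 3.04*j + 0.24)^3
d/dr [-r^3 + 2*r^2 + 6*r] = -3*r^2 + 4*r + 6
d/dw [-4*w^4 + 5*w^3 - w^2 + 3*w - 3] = -16*w^3 + 15*w^2 - 2*w + 3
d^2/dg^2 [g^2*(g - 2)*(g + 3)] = 12*g^2 + 6*g - 12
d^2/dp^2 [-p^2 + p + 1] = -2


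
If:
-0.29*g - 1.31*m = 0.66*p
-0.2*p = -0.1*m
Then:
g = -11.3103448275862*p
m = 2.0*p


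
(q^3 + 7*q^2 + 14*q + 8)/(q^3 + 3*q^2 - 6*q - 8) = (q + 2)/(q - 2)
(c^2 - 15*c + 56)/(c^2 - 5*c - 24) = (c - 7)/(c + 3)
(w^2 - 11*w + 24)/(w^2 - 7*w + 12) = (w - 8)/(w - 4)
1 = 1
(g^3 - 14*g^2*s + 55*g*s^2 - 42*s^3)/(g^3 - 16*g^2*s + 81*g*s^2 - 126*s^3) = (-g + s)/(-g + 3*s)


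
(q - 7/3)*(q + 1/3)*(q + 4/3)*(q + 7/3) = q^4 + 5*q^3/3 - 5*q^2 - 245*q/27 - 196/81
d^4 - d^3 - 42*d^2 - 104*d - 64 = (d - 8)*(d + 1)*(d + 2)*(d + 4)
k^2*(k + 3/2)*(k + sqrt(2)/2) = k^4 + sqrt(2)*k^3/2 + 3*k^3/2 + 3*sqrt(2)*k^2/4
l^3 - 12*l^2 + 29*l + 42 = (l - 7)*(l - 6)*(l + 1)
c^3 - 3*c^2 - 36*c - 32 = (c - 8)*(c + 1)*(c + 4)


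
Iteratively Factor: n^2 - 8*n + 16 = (n - 4)*(n - 4)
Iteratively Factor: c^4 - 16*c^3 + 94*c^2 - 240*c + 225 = (c - 5)*(c^3 - 11*c^2 + 39*c - 45) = (c - 5)*(c - 3)*(c^2 - 8*c + 15) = (c - 5)^2*(c - 3)*(c - 3)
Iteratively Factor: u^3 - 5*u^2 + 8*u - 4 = (u - 1)*(u^2 - 4*u + 4) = (u - 2)*(u - 1)*(u - 2)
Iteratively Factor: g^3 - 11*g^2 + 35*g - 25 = (g - 5)*(g^2 - 6*g + 5) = (g - 5)^2*(g - 1)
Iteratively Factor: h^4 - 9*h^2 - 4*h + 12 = (h + 2)*(h^3 - 2*h^2 - 5*h + 6) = (h - 1)*(h + 2)*(h^2 - h - 6) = (h - 1)*(h + 2)^2*(h - 3)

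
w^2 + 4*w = w*(w + 4)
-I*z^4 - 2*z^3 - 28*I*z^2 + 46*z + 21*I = (z - 7*I)*(z + I)*(z + 3*I)*(-I*z + 1)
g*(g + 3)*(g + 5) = g^3 + 8*g^2 + 15*g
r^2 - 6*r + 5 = (r - 5)*(r - 1)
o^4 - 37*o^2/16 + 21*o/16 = o*(o - 1)*(o - 3/4)*(o + 7/4)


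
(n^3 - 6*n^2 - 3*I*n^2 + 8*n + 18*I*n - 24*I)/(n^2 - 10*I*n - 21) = (n^2 - 6*n + 8)/(n - 7*I)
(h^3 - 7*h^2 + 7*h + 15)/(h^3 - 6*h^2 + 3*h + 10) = (h - 3)/(h - 2)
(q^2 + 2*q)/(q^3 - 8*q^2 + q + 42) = q/(q^2 - 10*q + 21)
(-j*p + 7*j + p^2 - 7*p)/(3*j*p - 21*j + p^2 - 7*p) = (-j + p)/(3*j + p)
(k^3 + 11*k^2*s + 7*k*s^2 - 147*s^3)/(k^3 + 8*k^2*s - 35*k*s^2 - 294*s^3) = (-k + 3*s)/(-k + 6*s)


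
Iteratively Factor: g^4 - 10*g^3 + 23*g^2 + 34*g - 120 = (g + 2)*(g^3 - 12*g^2 + 47*g - 60) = (g - 3)*(g + 2)*(g^2 - 9*g + 20) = (g - 5)*(g - 3)*(g + 2)*(g - 4)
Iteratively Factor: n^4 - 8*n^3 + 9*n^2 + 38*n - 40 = (n - 4)*(n^3 - 4*n^2 - 7*n + 10) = (n - 4)*(n - 1)*(n^2 - 3*n - 10) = (n - 5)*(n - 4)*(n - 1)*(n + 2)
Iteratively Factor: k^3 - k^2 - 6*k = (k - 3)*(k^2 + 2*k) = k*(k - 3)*(k + 2)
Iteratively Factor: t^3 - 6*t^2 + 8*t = (t - 4)*(t^2 - 2*t) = t*(t - 4)*(t - 2)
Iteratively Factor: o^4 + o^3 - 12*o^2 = (o)*(o^3 + o^2 - 12*o) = o^2*(o^2 + o - 12) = o^2*(o + 4)*(o - 3)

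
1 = 1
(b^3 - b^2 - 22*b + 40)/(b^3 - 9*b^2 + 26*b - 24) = (b + 5)/(b - 3)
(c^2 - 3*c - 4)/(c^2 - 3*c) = (c^2 - 3*c - 4)/(c*(c - 3))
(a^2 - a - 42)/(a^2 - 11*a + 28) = (a + 6)/(a - 4)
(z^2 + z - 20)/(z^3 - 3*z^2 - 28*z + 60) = (z - 4)/(z^2 - 8*z + 12)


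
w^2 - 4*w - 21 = (w - 7)*(w + 3)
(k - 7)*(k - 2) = k^2 - 9*k + 14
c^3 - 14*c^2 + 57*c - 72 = (c - 8)*(c - 3)^2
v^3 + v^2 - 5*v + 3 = (v - 1)^2*(v + 3)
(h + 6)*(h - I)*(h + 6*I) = h^3 + 6*h^2 + 5*I*h^2 + 6*h + 30*I*h + 36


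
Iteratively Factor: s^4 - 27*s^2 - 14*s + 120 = (s - 5)*(s^3 + 5*s^2 - 2*s - 24) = (s - 5)*(s - 2)*(s^2 + 7*s + 12) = (s - 5)*(s - 2)*(s + 4)*(s + 3)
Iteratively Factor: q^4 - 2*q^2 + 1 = (q + 1)*(q^3 - q^2 - q + 1) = (q + 1)^2*(q^2 - 2*q + 1) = (q - 1)*(q + 1)^2*(q - 1)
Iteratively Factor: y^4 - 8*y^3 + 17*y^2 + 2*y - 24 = (y - 2)*(y^3 - 6*y^2 + 5*y + 12) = (y - 3)*(y - 2)*(y^2 - 3*y - 4) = (y - 3)*(y - 2)*(y + 1)*(y - 4)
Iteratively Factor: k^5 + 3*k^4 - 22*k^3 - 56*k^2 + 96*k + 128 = (k + 1)*(k^4 + 2*k^3 - 24*k^2 - 32*k + 128) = (k + 1)*(k + 4)*(k^3 - 2*k^2 - 16*k + 32) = (k - 2)*(k + 1)*(k + 4)*(k^2 - 16) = (k - 2)*(k + 1)*(k + 4)^2*(k - 4)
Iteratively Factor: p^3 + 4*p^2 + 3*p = (p + 3)*(p^2 + p) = (p + 1)*(p + 3)*(p)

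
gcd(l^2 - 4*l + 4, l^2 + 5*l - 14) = l - 2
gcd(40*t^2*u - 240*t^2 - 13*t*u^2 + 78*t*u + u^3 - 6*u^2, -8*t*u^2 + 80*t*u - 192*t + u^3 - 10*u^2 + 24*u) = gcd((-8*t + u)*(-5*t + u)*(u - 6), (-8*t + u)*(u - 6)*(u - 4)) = 8*t*u - 48*t - u^2 + 6*u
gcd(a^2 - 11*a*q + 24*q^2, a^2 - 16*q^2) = 1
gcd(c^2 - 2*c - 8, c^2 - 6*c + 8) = c - 4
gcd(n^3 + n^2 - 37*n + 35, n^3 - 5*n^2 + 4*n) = n - 1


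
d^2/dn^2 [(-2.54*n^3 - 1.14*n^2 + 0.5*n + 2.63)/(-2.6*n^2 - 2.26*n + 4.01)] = (-2.8421709430404e-14*n^4 + 58.753408*n^3 - 173.472984*n^2 + 121.059444*n - 54.106708)/(17.576*n^6 + 45.8328*n^5 - 41.48352*n^4 - 129.833384*n^3 + 63.980352*n^2 + 109.023078*n - 64.481201)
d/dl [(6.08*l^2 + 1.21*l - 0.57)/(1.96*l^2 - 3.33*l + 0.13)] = (-22.618*l^2 + 3.8152*l - 1.7408)/(3.8416*l^4 - 13.0536*l^3 + 11.5985*l^2 - 0.8658*l + 0.0169)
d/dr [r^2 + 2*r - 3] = 2*r + 2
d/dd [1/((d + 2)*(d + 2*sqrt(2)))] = -(2*d + 2 + 2*sqrt(2))/((d + 2)^2*(d + 2*sqrt(2))^2)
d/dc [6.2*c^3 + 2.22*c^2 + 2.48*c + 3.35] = 18.6*c^2 + 4.44*c + 2.48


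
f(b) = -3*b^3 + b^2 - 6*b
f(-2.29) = 55.01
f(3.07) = -95.80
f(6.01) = -651.19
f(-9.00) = 2322.00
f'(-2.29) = -57.78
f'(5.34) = -251.96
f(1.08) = -9.09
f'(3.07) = -84.68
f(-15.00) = 10440.00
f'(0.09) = -5.89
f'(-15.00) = -2061.00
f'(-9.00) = -753.00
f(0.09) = -0.53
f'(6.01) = -319.06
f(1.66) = -20.93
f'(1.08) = -14.34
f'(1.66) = -27.48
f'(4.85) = -208.00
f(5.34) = -460.34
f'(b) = -9*b^2 + 2*b - 6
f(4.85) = -347.83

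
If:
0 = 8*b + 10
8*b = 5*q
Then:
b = -5/4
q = -2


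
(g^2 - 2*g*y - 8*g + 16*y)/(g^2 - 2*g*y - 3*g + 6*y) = (g - 8)/(g - 3)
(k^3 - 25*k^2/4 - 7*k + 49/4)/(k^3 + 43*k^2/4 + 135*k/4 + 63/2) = (k^2 - 8*k + 7)/(k^2 + 9*k + 18)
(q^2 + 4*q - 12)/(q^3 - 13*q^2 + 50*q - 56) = (q + 6)/(q^2 - 11*q + 28)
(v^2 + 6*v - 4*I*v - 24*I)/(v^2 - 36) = (v - 4*I)/(v - 6)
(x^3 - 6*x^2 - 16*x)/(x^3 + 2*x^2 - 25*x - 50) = x*(x - 8)/(x^2 - 25)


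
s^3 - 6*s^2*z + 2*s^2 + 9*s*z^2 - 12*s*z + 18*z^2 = (s + 2)*(s - 3*z)^2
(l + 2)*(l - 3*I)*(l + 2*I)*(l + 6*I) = l^4 + 2*l^3 + 5*I*l^3 + 12*l^2 + 10*I*l^2 + 24*l + 36*I*l + 72*I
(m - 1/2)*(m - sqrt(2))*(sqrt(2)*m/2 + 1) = sqrt(2)*m^3/2 - sqrt(2)*m^2/4 - sqrt(2)*m + sqrt(2)/2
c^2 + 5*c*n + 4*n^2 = (c + n)*(c + 4*n)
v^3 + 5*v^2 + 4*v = v*(v + 1)*(v + 4)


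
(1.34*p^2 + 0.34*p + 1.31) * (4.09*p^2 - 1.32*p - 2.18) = 5.4806*p^4 - 0.3782*p^3 + 1.9879*p^2 - 2.4704*p - 2.8558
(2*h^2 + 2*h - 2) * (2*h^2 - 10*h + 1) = 4*h^4 - 16*h^3 - 22*h^2 + 22*h - 2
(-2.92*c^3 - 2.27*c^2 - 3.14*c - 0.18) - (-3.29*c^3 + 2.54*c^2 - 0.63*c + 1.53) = 0.37*c^3 - 4.81*c^2 - 2.51*c - 1.71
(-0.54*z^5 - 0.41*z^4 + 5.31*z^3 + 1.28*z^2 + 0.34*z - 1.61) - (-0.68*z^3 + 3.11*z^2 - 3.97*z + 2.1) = -0.54*z^5 - 0.41*z^4 + 5.99*z^3 - 1.83*z^2 + 4.31*z - 3.71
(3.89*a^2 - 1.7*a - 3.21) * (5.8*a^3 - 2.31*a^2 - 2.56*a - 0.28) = 22.562*a^5 - 18.8459*a^4 - 24.6494*a^3 + 10.6779*a^2 + 8.6936*a + 0.8988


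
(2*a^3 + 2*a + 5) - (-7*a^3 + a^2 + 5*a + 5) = 9*a^3 - a^2 - 3*a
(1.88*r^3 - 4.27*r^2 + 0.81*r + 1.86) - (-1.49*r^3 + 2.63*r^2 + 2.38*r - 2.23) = 3.37*r^3 - 6.9*r^2 - 1.57*r + 4.09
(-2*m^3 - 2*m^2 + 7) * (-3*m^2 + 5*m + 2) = 6*m^5 - 4*m^4 - 14*m^3 - 25*m^2 + 35*m + 14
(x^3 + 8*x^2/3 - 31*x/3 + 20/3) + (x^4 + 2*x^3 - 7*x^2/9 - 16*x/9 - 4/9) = x^4 + 3*x^3 + 17*x^2/9 - 109*x/9 + 56/9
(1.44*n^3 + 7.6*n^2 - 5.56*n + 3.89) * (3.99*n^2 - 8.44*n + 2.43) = 5.7456*n^5 + 18.1704*n^4 - 82.8292*n^3 + 80.9155*n^2 - 46.3424*n + 9.4527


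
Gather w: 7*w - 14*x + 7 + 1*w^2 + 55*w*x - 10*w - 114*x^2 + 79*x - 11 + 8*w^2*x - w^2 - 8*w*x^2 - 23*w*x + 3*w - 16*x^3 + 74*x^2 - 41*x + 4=8*w^2*x + w*(-8*x^2 + 32*x) - 16*x^3 - 40*x^2 + 24*x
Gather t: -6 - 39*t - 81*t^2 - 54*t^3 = -54*t^3 - 81*t^2 - 39*t - 6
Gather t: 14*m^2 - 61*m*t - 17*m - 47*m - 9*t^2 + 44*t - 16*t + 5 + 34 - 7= 14*m^2 - 64*m - 9*t^2 + t*(28 - 61*m) + 32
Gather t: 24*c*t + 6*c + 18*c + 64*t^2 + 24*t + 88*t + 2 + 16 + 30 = 24*c + 64*t^2 + t*(24*c + 112) + 48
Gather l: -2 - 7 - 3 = -12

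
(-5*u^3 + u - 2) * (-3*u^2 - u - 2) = 15*u^5 + 5*u^4 + 7*u^3 + 5*u^2 + 4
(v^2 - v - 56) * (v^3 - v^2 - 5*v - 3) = v^5 - 2*v^4 - 60*v^3 + 58*v^2 + 283*v + 168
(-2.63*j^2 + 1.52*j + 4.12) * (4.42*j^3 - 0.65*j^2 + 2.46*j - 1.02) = -11.6246*j^5 + 8.4279*j^4 + 10.7526*j^3 + 3.7438*j^2 + 8.5848*j - 4.2024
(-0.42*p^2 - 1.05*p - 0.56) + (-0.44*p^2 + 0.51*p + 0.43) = -0.86*p^2 - 0.54*p - 0.13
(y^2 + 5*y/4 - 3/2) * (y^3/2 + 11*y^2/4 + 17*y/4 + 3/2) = y^5/2 + 27*y^4/8 + 111*y^3/16 + 43*y^2/16 - 9*y/2 - 9/4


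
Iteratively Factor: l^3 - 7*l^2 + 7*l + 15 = (l - 5)*(l^2 - 2*l - 3) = (l - 5)*(l - 3)*(l + 1)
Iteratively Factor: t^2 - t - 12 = (t - 4)*(t + 3)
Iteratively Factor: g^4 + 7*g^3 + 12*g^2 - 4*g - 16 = (g + 2)*(g^3 + 5*g^2 + 2*g - 8) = (g + 2)^2*(g^2 + 3*g - 4) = (g + 2)^2*(g + 4)*(g - 1)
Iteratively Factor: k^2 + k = (k)*(k + 1)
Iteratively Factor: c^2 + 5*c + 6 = (c + 3)*(c + 2)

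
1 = 1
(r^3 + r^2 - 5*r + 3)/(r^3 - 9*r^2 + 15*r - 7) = (r + 3)/(r - 7)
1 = 1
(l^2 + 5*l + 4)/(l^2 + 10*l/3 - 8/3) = 3*(l + 1)/(3*l - 2)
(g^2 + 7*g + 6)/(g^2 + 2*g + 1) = (g + 6)/(g + 1)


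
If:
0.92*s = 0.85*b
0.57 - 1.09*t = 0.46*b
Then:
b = 1.23913043478261 - 2.3695652173913*t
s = 1.14484877126654 - 2.18927221172023*t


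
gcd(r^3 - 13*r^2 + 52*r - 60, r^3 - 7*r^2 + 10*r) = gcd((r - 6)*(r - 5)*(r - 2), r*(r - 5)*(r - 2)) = r^2 - 7*r + 10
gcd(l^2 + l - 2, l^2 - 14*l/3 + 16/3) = 1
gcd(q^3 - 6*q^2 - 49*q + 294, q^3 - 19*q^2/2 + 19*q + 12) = q - 6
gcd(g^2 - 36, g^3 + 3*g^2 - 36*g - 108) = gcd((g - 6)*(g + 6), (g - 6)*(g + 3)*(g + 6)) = g^2 - 36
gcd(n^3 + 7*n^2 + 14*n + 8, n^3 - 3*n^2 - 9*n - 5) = n + 1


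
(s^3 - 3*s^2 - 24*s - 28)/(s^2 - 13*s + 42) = (s^2 + 4*s + 4)/(s - 6)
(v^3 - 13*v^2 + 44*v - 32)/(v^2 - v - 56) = (v^2 - 5*v + 4)/(v + 7)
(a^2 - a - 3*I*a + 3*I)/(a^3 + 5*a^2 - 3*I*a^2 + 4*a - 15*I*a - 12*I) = (a - 1)/(a^2 + 5*a + 4)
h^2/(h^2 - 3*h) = h/(h - 3)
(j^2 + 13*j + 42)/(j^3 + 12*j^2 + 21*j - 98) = (j + 6)/(j^2 + 5*j - 14)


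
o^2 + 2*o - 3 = (o - 1)*(o + 3)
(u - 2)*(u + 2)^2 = u^3 + 2*u^2 - 4*u - 8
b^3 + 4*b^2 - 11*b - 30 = (b - 3)*(b + 2)*(b + 5)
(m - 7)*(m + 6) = m^2 - m - 42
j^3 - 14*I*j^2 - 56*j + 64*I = (j - 8*I)*(j - 4*I)*(j - 2*I)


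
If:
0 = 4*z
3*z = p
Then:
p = 0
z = 0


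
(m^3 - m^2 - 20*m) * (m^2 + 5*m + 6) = m^5 + 4*m^4 - 19*m^3 - 106*m^2 - 120*m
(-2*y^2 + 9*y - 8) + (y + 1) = -2*y^2 + 10*y - 7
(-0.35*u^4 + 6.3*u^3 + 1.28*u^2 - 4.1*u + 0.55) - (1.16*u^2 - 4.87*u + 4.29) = -0.35*u^4 + 6.3*u^3 + 0.12*u^2 + 0.77*u - 3.74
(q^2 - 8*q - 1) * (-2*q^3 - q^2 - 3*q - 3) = -2*q^5 + 15*q^4 + 7*q^3 + 22*q^2 + 27*q + 3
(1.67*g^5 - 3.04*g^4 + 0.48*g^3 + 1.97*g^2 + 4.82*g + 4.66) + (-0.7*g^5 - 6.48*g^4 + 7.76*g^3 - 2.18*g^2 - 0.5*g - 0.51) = 0.97*g^5 - 9.52*g^4 + 8.24*g^3 - 0.21*g^2 + 4.32*g + 4.15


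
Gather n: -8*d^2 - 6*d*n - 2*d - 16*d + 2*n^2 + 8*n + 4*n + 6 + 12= -8*d^2 - 18*d + 2*n^2 + n*(12 - 6*d) + 18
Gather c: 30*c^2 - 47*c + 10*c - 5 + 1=30*c^2 - 37*c - 4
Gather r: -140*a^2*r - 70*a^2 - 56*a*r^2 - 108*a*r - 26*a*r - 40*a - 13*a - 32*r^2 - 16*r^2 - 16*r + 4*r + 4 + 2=-70*a^2 - 53*a + r^2*(-56*a - 48) + r*(-140*a^2 - 134*a - 12) + 6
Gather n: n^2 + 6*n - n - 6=n^2 + 5*n - 6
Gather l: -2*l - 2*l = -4*l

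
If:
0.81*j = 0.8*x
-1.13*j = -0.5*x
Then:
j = 0.00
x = 0.00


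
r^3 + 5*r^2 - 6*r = r*(r - 1)*(r + 6)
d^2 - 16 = (d - 4)*(d + 4)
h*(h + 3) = h^2 + 3*h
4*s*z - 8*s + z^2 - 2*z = (4*s + z)*(z - 2)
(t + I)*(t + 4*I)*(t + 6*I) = t^3 + 11*I*t^2 - 34*t - 24*I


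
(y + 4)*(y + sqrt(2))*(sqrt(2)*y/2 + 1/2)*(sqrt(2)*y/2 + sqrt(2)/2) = y^4/2 + 3*sqrt(2)*y^3/4 + 5*y^3/2 + 5*y^2/2 + 15*sqrt(2)*y^2/4 + 5*y/2 + 3*sqrt(2)*y + 2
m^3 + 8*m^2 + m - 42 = (m - 2)*(m + 3)*(m + 7)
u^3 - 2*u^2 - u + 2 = (u - 2)*(u - 1)*(u + 1)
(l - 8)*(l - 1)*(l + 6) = l^3 - 3*l^2 - 46*l + 48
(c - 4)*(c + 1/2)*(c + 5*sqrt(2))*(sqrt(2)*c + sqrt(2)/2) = sqrt(2)*c^4 - 3*sqrt(2)*c^3 + 10*c^3 - 30*c^2 - 15*sqrt(2)*c^2/4 - 75*c/2 - sqrt(2)*c - 10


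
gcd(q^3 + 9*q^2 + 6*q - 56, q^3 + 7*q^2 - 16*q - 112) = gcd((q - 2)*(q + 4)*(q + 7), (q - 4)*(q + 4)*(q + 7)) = q^2 + 11*q + 28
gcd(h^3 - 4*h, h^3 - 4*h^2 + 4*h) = h^2 - 2*h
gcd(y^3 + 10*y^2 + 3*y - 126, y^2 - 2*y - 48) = y + 6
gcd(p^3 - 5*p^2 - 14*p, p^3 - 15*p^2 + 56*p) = p^2 - 7*p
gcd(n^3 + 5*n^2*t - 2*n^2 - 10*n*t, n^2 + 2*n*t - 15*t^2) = n + 5*t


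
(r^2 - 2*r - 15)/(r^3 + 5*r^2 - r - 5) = (r^2 - 2*r - 15)/(r^3 + 5*r^2 - r - 5)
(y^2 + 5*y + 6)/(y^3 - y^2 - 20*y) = (y^2 + 5*y + 6)/(y*(y^2 - y - 20))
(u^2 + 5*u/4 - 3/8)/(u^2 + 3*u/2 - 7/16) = 2*(2*u + 3)/(4*u + 7)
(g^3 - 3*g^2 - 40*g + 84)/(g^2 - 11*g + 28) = (g^2 + 4*g - 12)/(g - 4)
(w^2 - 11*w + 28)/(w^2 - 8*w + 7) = (w - 4)/(w - 1)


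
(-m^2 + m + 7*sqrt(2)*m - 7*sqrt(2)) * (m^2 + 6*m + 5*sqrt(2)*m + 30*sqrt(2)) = -m^4 - 5*m^3 + 2*sqrt(2)*m^3 + 10*sqrt(2)*m^2 + 76*m^2 - 12*sqrt(2)*m + 350*m - 420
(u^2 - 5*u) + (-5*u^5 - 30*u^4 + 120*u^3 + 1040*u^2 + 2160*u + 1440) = -5*u^5 - 30*u^4 + 120*u^3 + 1041*u^2 + 2155*u + 1440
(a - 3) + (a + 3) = 2*a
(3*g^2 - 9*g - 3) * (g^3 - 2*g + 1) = 3*g^5 - 9*g^4 - 9*g^3 + 21*g^2 - 3*g - 3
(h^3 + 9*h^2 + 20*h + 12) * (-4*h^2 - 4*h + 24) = -4*h^5 - 40*h^4 - 92*h^3 + 88*h^2 + 432*h + 288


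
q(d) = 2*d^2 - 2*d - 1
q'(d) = 4*d - 2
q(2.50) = 6.50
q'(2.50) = 8.00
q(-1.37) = 5.49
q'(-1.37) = -7.48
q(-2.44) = 15.79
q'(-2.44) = -11.76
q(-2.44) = 15.79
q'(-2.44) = -11.76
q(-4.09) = 40.64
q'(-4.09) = -18.36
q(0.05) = -1.10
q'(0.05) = -1.80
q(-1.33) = 5.20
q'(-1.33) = -7.32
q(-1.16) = 4.01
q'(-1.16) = -6.64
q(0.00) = -1.00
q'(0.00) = -2.00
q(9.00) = 143.00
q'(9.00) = 34.00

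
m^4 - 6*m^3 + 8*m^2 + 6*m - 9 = (m - 3)^2*(m - 1)*(m + 1)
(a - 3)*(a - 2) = a^2 - 5*a + 6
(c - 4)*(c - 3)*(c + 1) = c^3 - 6*c^2 + 5*c + 12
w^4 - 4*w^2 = w^2*(w - 2)*(w + 2)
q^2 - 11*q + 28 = (q - 7)*(q - 4)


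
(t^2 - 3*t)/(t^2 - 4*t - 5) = t*(3 - t)/(-t^2 + 4*t + 5)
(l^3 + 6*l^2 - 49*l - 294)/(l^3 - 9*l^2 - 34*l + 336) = (l + 7)/(l - 8)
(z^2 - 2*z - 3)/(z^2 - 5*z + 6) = (z + 1)/(z - 2)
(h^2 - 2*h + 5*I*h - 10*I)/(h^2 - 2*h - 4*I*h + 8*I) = (h + 5*I)/(h - 4*I)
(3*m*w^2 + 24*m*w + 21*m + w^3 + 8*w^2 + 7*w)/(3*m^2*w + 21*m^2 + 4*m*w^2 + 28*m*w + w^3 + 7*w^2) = (w + 1)/(m + w)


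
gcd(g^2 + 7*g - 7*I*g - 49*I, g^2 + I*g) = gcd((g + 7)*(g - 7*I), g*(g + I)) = 1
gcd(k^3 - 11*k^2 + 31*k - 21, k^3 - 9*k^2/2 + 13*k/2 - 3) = k - 1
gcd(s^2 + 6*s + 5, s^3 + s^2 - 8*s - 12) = 1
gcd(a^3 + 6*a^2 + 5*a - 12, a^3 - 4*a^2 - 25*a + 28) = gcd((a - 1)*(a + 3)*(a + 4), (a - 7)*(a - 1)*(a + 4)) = a^2 + 3*a - 4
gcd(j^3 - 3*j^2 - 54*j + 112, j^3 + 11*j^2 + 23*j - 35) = j + 7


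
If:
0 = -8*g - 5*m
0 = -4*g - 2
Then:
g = -1/2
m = 4/5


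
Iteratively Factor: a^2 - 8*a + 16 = (a - 4)*(a - 4)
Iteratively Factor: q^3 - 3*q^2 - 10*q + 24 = (q + 3)*(q^2 - 6*q + 8) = (q - 4)*(q + 3)*(q - 2)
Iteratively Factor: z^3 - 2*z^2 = (z)*(z^2 - 2*z) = z^2*(z - 2)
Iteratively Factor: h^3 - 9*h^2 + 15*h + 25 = (h - 5)*(h^2 - 4*h - 5) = (h - 5)^2*(h + 1)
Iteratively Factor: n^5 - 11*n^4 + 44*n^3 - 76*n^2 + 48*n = (n - 4)*(n^4 - 7*n^3 + 16*n^2 - 12*n) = (n - 4)*(n - 3)*(n^3 - 4*n^2 + 4*n) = n*(n - 4)*(n - 3)*(n^2 - 4*n + 4) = n*(n - 4)*(n - 3)*(n - 2)*(n - 2)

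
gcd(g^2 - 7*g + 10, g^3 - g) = 1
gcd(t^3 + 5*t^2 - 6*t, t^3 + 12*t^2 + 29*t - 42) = t^2 + 5*t - 6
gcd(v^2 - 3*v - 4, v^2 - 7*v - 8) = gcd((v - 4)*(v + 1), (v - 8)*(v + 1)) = v + 1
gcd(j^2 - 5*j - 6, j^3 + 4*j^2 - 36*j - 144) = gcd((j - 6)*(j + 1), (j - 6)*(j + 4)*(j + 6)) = j - 6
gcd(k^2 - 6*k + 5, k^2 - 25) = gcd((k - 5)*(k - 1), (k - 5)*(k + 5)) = k - 5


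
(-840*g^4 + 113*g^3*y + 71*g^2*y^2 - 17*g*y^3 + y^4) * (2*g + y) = -1680*g^5 - 614*g^4*y + 255*g^3*y^2 + 37*g^2*y^3 - 15*g*y^4 + y^5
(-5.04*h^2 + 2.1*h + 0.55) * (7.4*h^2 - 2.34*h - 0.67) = -37.296*h^4 + 27.3336*h^3 + 2.5328*h^2 - 2.694*h - 0.3685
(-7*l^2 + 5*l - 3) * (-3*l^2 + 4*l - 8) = 21*l^4 - 43*l^3 + 85*l^2 - 52*l + 24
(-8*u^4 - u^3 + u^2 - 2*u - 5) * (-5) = 40*u^4 + 5*u^3 - 5*u^2 + 10*u + 25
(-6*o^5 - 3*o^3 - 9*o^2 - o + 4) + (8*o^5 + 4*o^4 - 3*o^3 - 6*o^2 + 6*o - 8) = 2*o^5 + 4*o^4 - 6*o^3 - 15*o^2 + 5*o - 4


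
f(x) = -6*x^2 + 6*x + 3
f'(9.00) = -102.00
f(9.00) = -429.00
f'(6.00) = -66.00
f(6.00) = -177.00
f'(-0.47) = 11.64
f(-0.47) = -1.15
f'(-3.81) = 51.72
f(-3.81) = -106.96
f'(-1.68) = 26.16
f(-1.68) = -24.01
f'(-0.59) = 13.08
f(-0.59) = -2.63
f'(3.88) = -40.56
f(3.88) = -64.05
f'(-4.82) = 63.84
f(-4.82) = -165.31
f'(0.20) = 3.60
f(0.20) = 3.96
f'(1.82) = -15.84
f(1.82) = -5.95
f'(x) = 6 - 12*x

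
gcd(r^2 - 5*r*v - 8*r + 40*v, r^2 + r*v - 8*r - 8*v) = r - 8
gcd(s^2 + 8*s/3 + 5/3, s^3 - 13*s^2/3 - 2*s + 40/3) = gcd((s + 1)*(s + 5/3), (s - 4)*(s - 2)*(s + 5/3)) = s + 5/3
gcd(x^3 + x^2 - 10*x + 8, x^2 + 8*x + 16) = x + 4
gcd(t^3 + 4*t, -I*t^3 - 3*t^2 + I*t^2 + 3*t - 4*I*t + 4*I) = 1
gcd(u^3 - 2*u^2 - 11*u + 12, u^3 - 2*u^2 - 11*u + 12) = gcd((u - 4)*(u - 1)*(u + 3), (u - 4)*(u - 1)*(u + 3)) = u^3 - 2*u^2 - 11*u + 12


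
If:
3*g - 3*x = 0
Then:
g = x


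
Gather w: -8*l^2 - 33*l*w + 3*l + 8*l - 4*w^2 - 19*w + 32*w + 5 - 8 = -8*l^2 + 11*l - 4*w^2 + w*(13 - 33*l) - 3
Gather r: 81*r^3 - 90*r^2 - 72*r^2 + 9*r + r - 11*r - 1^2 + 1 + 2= 81*r^3 - 162*r^2 - r + 2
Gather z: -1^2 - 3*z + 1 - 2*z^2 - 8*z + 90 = -2*z^2 - 11*z + 90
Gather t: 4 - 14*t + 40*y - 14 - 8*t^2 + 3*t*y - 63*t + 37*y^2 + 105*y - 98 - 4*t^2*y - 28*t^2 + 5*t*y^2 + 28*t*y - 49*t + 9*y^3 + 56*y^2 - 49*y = t^2*(-4*y - 36) + t*(5*y^2 + 31*y - 126) + 9*y^3 + 93*y^2 + 96*y - 108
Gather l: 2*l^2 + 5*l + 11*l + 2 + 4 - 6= 2*l^2 + 16*l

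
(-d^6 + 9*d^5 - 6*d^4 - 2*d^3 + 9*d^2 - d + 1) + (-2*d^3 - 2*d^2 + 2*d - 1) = -d^6 + 9*d^5 - 6*d^4 - 4*d^3 + 7*d^2 + d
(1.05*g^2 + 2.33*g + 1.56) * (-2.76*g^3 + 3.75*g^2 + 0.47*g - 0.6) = -2.898*g^5 - 2.4933*g^4 + 4.9254*g^3 + 6.3151*g^2 - 0.6648*g - 0.936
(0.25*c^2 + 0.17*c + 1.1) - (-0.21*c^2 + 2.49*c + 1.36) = 0.46*c^2 - 2.32*c - 0.26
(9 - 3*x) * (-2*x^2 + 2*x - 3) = 6*x^3 - 24*x^2 + 27*x - 27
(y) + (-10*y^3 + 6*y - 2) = -10*y^3 + 7*y - 2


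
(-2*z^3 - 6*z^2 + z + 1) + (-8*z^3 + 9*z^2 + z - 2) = -10*z^3 + 3*z^2 + 2*z - 1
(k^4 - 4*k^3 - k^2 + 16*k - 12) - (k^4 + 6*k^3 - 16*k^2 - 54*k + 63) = -10*k^3 + 15*k^2 + 70*k - 75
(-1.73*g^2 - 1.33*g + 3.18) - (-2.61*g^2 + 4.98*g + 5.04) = 0.88*g^2 - 6.31*g - 1.86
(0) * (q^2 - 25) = 0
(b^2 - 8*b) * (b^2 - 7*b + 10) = b^4 - 15*b^3 + 66*b^2 - 80*b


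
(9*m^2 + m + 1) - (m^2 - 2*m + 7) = 8*m^2 + 3*m - 6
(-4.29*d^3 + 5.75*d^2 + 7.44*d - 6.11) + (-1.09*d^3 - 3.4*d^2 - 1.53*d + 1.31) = -5.38*d^3 + 2.35*d^2 + 5.91*d - 4.8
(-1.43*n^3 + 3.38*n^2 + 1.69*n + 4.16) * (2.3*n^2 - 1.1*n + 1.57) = -3.289*n^5 + 9.347*n^4 - 2.0761*n^3 + 13.0156*n^2 - 1.9227*n + 6.5312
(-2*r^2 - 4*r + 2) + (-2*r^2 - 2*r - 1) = -4*r^2 - 6*r + 1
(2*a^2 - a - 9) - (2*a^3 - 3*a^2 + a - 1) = -2*a^3 + 5*a^2 - 2*a - 8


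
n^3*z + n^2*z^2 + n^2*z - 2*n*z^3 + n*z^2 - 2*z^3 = (n - z)*(n + 2*z)*(n*z + z)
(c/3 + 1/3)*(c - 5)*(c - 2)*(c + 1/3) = c^4/3 - 17*c^3/9 + c^2/3 + 11*c/3 + 10/9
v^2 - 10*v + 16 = (v - 8)*(v - 2)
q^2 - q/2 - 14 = (q - 4)*(q + 7/2)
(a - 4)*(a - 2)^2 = a^3 - 8*a^2 + 20*a - 16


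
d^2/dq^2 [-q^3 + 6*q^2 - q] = 12 - 6*q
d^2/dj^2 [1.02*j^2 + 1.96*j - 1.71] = 2.04000000000000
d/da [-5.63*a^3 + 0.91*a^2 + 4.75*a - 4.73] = -16.89*a^2 + 1.82*a + 4.75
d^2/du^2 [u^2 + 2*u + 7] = 2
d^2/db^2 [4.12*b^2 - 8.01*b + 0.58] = 8.24000000000000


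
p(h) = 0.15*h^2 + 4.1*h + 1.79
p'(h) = 0.3*h + 4.1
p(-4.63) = -13.98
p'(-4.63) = 2.71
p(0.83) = 5.30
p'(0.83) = 4.35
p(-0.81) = -1.43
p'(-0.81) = 3.86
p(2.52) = 13.07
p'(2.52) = 4.86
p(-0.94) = -1.93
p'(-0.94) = 3.82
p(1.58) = 8.64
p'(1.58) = 4.57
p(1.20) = 6.93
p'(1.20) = 4.46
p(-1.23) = -3.03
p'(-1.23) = 3.73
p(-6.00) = -17.41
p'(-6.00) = 2.30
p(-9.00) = -22.96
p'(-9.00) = 1.40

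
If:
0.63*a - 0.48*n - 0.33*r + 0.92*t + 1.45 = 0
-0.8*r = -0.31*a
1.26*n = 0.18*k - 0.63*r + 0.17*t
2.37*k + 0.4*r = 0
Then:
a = -1.42632481777186*t - 2.41824001676799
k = 0.0932828467319149*t + 0.158154937805502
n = 0.424597189325635*t + 0.491127565792442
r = -0.552700866886596*t - 0.937068006497597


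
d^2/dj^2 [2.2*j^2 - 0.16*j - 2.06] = 4.40000000000000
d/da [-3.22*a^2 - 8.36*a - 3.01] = -6.44*a - 8.36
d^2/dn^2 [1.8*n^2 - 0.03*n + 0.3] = 3.60000000000000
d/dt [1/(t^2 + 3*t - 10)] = (-2*t - 3)/(t^2 + 3*t - 10)^2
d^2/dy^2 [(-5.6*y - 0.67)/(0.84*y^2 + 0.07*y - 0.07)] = (-(1.68*y + 0.07)*(3.36*y + 0.14)*(5.6*y + 0.67) + (28.224*y + 1.9096)*(0.84*y^2 + 0.07*y - 0.07))/(0.84*y^2 + 0.07*y - 0.07)^3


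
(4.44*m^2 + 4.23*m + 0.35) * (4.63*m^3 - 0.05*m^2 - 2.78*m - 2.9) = 20.5572*m^5 + 19.3629*m^4 - 10.9342*m^3 - 24.6529*m^2 - 13.24*m - 1.015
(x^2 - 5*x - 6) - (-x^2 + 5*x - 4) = 2*x^2 - 10*x - 2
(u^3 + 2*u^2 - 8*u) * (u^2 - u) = u^5 + u^4 - 10*u^3 + 8*u^2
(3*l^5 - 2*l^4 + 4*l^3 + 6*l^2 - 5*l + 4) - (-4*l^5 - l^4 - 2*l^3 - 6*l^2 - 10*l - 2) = 7*l^5 - l^4 + 6*l^3 + 12*l^2 + 5*l + 6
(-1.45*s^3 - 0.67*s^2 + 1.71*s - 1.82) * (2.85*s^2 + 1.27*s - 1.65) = -4.1325*s^5 - 3.751*s^4 + 6.4151*s^3 - 1.9098*s^2 - 5.1329*s + 3.003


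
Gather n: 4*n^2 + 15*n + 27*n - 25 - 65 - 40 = 4*n^2 + 42*n - 130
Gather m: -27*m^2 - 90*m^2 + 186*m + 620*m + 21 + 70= -117*m^2 + 806*m + 91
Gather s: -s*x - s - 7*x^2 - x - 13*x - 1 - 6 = s*(-x - 1) - 7*x^2 - 14*x - 7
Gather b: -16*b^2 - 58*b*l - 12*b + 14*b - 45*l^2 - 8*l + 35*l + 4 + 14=-16*b^2 + b*(2 - 58*l) - 45*l^2 + 27*l + 18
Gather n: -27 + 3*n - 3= 3*n - 30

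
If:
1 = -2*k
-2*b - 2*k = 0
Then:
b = 1/2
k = -1/2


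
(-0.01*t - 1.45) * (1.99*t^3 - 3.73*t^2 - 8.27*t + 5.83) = -0.0199*t^4 - 2.8482*t^3 + 5.4912*t^2 + 11.9332*t - 8.4535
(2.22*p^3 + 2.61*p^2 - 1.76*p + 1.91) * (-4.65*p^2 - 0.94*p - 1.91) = -10.323*p^5 - 14.2233*p^4 + 1.4904*p^3 - 12.2122*p^2 + 1.5662*p - 3.6481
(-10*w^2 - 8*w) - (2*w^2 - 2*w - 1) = -12*w^2 - 6*w + 1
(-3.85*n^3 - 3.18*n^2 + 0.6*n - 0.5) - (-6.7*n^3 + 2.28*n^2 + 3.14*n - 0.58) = 2.85*n^3 - 5.46*n^2 - 2.54*n + 0.08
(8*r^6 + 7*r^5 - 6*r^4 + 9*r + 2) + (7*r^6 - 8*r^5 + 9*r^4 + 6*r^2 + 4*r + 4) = 15*r^6 - r^5 + 3*r^4 + 6*r^2 + 13*r + 6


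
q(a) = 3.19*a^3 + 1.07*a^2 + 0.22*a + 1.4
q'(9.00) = 794.65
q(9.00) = 2415.56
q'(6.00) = 357.58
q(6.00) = 730.28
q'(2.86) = 84.62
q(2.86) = 85.41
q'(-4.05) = 148.52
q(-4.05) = -193.85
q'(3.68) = 137.70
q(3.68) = 175.68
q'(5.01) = 251.15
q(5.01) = 430.51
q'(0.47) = 3.34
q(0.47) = 2.07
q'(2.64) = 72.57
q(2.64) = 68.13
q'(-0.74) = 3.88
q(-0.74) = 0.53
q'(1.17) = 15.82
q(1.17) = 8.23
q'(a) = 9.57*a^2 + 2.14*a + 0.22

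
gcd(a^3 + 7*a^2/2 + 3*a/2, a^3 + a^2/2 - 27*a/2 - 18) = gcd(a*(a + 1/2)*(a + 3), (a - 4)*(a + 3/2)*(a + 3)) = a + 3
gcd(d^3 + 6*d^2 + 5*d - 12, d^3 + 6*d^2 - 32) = d + 4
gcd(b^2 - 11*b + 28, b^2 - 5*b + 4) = b - 4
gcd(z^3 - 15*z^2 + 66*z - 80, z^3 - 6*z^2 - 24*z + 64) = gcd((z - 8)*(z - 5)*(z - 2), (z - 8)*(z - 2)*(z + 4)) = z^2 - 10*z + 16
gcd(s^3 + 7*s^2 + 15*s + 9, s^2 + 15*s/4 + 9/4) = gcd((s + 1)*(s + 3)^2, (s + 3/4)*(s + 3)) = s + 3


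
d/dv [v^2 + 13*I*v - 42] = 2*v + 13*I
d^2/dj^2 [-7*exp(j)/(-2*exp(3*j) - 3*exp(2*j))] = 7*(16*exp(2*j) + 18*exp(j) + 9)*exp(-j)/(8*exp(3*j) + 36*exp(2*j) + 54*exp(j) + 27)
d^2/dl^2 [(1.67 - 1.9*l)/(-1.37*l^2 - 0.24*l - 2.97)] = ((3.6638 - 15.618*l)*(1.37*l^2 + 0.24*l + 2.97) + (1.9*l - 1.67)*(2.74*l + 0.24)*(5.48*l + 0.48))/(1.37*l^2 + 0.24*l + 2.97)^3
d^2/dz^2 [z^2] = 2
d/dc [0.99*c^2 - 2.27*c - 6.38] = 1.98*c - 2.27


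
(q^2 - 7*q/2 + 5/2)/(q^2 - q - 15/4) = 2*(q - 1)/(2*q + 3)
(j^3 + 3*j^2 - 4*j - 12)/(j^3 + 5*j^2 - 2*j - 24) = (j + 2)/(j + 4)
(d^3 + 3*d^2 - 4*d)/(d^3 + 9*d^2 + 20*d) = (d - 1)/(d + 5)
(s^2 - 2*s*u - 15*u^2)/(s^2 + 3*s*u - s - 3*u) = (s - 5*u)/(s - 1)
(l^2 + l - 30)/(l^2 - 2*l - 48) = (l - 5)/(l - 8)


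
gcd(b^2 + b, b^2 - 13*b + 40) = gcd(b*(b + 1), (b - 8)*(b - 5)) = 1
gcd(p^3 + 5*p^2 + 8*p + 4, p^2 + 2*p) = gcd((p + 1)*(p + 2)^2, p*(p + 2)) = p + 2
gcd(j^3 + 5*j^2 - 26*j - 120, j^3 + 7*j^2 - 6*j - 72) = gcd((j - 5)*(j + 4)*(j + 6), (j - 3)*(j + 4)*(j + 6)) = j^2 + 10*j + 24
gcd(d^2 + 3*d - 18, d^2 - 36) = d + 6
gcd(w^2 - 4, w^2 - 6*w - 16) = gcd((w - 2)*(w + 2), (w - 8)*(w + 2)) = w + 2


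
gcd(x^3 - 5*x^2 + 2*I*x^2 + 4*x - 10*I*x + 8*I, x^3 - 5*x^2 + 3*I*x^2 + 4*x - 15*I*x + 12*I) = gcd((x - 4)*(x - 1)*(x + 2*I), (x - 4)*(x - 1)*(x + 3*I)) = x^2 - 5*x + 4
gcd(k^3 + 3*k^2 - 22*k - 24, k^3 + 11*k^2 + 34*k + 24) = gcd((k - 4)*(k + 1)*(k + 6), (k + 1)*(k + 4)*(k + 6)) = k^2 + 7*k + 6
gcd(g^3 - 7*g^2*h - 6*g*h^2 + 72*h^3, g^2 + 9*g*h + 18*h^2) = g + 3*h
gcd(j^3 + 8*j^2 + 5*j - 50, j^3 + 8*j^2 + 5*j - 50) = j^3 + 8*j^2 + 5*j - 50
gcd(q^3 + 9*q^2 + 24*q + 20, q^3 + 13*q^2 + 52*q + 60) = q^2 + 7*q + 10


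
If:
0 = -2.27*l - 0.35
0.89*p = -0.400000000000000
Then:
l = -0.15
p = -0.45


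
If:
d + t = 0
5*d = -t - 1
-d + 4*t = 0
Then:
No Solution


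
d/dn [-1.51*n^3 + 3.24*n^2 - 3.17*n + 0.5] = -4.53*n^2 + 6.48*n - 3.17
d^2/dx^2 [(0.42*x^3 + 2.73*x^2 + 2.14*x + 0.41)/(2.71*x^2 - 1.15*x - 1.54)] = (2.8421709430404e-14*x^4 + 53.065394*x^3 + 90.889698*x^2 + 51.896298*x + 9.875694)/(19.902511*x^6 - 25.337145*x^5 - 23.177817*x^4 + 27.275585*x^3 + 13.171158*x^2 - 8.18202*x - 3.652264)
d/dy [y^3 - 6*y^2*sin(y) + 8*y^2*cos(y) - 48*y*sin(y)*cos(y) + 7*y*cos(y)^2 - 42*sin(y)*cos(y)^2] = -8*y^2*sin(y) - 6*y^2*cos(y) + 3*y^2 - 12*y*sin(y) - 7*y*sin(2*y) + 16*y*cos(y) - 48*y*cos(2*y) - 24*sin(2*y) - 21*cos(y)/2 + 7*cos(2*y)/2 - 63*cos(3*y)/2 + 7/2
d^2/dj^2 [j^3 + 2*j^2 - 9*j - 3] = 6*j + 4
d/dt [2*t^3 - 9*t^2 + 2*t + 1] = 6*t^2 - 18*t + 2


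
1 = 1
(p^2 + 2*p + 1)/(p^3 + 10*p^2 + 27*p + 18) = (p + 1)/(p^2 + 9*p + 18)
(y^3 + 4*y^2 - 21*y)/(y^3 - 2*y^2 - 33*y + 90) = y*(y + 7)/(y^2 + y - 30)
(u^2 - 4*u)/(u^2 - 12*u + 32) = u/(u - 8)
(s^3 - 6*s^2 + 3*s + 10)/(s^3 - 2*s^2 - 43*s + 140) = (s^2 - s - 2)/(s^2 + 3*s - 28)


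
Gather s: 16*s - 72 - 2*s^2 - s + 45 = -2*s^2 + 15*s - 27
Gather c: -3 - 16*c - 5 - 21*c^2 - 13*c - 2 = -21*c^2 - 29*c - 10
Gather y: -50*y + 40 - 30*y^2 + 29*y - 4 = -30*y^2 - 21*y + 36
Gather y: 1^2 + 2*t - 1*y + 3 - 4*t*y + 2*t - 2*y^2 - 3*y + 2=4*t - 2*y^2 + y*(-4*t - 4) + 6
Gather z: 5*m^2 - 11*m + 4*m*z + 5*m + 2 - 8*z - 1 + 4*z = 5*m^2 - 6*m + z*(4*m - 4) + 1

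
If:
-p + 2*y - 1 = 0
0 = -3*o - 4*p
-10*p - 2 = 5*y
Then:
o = 12/25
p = -9/25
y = 8/25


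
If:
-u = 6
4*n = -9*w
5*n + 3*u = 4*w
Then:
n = 162/61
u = -6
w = -72/61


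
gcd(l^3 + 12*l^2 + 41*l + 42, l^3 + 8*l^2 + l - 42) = l^2 + 10*l + 21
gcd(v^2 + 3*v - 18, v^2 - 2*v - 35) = 1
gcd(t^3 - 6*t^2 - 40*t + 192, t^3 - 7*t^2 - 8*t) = t - 8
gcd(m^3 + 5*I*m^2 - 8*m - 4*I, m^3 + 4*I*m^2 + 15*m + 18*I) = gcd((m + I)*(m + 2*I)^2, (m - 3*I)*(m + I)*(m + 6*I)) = m + I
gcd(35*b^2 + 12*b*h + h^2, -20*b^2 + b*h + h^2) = 5*b + h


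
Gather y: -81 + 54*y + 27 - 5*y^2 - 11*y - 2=-5*y^2 + 43*y - 56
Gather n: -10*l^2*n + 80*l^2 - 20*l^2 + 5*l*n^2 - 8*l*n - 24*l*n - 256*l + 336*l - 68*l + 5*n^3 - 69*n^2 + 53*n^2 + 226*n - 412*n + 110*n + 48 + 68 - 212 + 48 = 60*l^2 + 12*l + 5*n^3 + n^2*(5*l - 16) + n*(-10*l^2 - 32*l - 76) - 48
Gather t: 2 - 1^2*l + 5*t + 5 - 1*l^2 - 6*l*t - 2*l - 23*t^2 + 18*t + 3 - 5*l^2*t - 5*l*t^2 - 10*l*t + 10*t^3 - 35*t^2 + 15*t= -l^2 - 3*l + 10*t^3 + t^2*(-5*l - 58) + t*(-5*l^2 - 16*l + 38) + 10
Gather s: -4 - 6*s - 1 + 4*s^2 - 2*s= 4*s^2 - 8*s - 5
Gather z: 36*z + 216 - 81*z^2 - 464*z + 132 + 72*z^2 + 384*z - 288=-9*z^2 - 44*z + 60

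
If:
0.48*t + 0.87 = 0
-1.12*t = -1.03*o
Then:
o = -1.97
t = -1.81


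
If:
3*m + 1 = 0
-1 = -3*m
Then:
No Solution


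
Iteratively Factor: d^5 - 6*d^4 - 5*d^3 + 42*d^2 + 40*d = (d + 2)*(d^4 - 8*d^3 + 11*d^2 + 20*d) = (d - 4)*(d + 2)*(d^3 - 4*d^2 - 5*d) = (d - 4)*(d + 1)*(d + 2)*(d^2 - 5*d) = (d - 5)*(d - 4)*(d + 1)*(d + 2)*(d)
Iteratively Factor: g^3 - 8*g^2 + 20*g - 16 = (g - 4)*(g^2 - 4*g + 4) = (g - 4)*(g - 2)*(g - 2)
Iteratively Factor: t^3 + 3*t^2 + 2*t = (t + 1)*(t^2 + 2*t) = (t + 1)*(t + 2)*(t)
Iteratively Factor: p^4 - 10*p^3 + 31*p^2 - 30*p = (p - 5)*(p^3 - 5*p^2 + 6*p) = (p - 5)*(p - 2)*(p^2 - 3*p) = p*(p - 5)*(p - 2)*(p - 3)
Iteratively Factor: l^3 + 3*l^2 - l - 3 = (l - 1)*(l^2 + 4*l + 3) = (l - 1)*(l + 3)*(l + 1)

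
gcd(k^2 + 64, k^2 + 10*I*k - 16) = k + 8*I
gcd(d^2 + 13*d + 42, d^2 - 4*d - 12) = 1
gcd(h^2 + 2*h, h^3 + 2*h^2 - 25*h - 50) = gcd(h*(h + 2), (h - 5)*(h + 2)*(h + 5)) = h + 2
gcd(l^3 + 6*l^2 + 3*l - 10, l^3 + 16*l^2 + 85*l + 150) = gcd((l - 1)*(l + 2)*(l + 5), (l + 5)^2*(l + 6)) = l + 5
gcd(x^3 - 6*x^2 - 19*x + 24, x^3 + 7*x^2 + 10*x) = 1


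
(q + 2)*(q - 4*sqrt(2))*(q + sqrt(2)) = q^3 - 3*sqrt(2)*q^2 + 2*q^2 - 6*sqrt(2)*q - 8*q - 16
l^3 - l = l*(l - 1)*(l + 1)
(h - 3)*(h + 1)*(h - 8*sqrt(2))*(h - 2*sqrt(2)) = h^4 - 10*sqrt(2)*h^3 - 2*h^3 + 20*sqrt(2)*h^2 + 29*h^2 - 64*h + 30*sqrt(2)*h - 96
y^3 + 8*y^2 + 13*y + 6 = (y + 1)^2*(y + 6)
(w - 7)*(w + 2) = w^2 - 5*w - 14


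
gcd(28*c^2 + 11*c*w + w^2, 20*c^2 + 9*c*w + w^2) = 4*c + w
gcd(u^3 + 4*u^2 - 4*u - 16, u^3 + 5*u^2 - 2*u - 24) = u^2 + 2*u - 8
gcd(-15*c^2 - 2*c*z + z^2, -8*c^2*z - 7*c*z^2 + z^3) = 1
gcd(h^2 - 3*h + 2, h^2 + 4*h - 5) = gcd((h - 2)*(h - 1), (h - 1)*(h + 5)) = h - 1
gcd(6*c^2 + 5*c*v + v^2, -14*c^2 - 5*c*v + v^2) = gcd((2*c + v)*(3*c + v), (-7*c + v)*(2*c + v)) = 2*c + v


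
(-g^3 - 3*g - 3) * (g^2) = -g^5 - 3*g^3 - 3*g^2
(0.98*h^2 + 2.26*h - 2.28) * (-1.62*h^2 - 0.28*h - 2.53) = -1.5876*h^4 - 3.9356*h^3 + 0.5814*h^2 - 5.0794*h + 5.7684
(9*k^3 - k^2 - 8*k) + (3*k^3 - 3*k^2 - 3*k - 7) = 12*k^3 - 4*k^2 - 11*k - 7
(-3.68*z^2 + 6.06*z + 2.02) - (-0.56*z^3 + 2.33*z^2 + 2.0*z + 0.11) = 0.56*z^3 - 6.01*z^2 + 4.06*z + 1.91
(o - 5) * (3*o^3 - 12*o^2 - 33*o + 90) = 3*o^4 - 27*o^3 + 27*o^2 + 255*o - 450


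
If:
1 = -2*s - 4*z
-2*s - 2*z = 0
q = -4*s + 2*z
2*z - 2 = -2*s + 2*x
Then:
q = -3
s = 1/2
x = -1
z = -1/2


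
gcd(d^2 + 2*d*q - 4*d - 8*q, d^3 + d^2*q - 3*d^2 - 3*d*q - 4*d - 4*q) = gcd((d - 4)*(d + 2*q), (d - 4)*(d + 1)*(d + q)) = d - 4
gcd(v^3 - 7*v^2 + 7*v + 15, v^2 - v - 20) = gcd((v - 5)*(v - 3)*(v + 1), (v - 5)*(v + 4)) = v - 5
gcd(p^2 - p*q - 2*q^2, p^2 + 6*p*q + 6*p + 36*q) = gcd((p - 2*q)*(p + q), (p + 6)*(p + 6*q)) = 1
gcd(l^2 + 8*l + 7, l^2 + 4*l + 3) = l + 1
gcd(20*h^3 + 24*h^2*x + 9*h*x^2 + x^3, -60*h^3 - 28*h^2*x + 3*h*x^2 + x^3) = 2*h + x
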